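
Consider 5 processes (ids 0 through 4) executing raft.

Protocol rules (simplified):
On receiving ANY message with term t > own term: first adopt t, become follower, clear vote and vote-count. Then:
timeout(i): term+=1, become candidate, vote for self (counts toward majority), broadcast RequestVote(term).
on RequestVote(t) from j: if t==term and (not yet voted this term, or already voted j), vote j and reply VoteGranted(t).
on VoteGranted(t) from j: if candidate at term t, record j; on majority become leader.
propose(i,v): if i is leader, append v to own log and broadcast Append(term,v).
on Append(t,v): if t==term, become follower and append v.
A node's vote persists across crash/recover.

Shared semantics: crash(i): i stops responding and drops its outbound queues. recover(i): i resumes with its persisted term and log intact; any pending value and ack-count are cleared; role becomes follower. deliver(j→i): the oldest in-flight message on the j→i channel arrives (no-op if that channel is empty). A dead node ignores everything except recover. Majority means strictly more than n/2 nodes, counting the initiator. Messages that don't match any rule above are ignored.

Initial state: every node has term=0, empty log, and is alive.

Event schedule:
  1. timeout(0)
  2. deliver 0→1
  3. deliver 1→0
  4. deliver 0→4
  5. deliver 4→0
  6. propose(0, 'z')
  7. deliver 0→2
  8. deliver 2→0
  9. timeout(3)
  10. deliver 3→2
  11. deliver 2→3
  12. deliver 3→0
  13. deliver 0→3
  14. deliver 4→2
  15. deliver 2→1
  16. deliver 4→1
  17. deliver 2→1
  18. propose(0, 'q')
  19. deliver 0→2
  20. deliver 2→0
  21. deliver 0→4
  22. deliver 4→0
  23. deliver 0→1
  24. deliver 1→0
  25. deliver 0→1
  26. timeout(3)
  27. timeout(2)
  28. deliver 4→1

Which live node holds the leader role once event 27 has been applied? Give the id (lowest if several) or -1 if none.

step 1 timeout(0): 0={cand,t=1,log=-}
step 2 deliver 0→1: 1={foll,t=1,log=-}
step 3 deliver 1→0: —
step 4 deliver 0→4: 4={foll,t=1,log=-}
step 5 deliver 4→0: 0={lead,t=1,log=-}
step 6 propose(0,'z'): 0={lead,t=1,log=z}
step 7 deliver 0→2: 2={foll,t=1,log=-}
step 8 deliver 2→0: —
step 9 timeout(3): 3={cand,t=1,log=-}
step 10 deliver 3→2: —
step 11 deliver 2→3: —
step 12 deliver 3→0: —
step 13 deliver 0→3: —
step 14 deliver 4→2: —
step 15 deliver 2→1: —
step 16 deliver 4→1: —
step 17 deliver 2→1: —
step 18 propose(0,'q'): 0={lead,t=1,log=z,q}
step 19 deliver 0→2: 2={foll,t=1,log=z}
step 20 deliver 2→0: —
step 21 deliver 0→4: 4={foll,t=1,log=z}
step 22 deliver 4→0: —
step 23 deliver 0→1: 1={foll,t=1,log=z}
step 24 deliver 1→0: —
step 25 deliver 0→1: 1={foll,t=1,log=z,q}
step 26 timeout(3): 3={cand,t=2,log=-}
step 27 timeout(2): 2={cand,t=2,log=z}

0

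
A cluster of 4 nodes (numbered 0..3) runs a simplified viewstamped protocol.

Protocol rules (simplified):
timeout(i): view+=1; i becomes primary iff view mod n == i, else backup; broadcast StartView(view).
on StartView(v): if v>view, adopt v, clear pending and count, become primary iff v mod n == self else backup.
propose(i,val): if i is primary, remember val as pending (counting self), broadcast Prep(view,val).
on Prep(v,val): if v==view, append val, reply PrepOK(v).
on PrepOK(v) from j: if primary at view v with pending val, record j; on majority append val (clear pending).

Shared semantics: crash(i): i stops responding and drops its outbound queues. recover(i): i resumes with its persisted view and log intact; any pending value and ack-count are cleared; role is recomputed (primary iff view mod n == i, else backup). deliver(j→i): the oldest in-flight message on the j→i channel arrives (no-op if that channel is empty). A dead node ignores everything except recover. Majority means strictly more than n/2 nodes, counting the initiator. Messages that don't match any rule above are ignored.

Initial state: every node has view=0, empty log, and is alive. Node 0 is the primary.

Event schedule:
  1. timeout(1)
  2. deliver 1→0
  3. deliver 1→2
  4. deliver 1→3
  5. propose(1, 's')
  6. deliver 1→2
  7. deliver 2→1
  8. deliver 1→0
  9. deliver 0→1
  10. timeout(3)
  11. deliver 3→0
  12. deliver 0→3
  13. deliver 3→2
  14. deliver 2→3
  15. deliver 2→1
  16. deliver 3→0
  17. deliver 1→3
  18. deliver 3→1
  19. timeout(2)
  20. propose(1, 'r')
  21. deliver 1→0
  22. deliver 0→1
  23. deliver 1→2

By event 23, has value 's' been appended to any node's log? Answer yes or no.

e1 timeout(1): 1[prim,v=1,-]
e2 deliver 1→0: 0[back,v=1,-]
e3 deliver 1→2: 2[back,v=1,-]
e4 deliver 1→3: 3[back,v=1,-]
e5 propose(1,'s'): ·
e6 deliver 1→2: 2[back,v=1,s]
e7 deliver 2→1: ·
e8 deliver 1→0: 0[back,v=1,s]
e9 deliver 0→1: 1[prim,v=1,s]
e10 timeout(3): 3[back,v=2,-]
e11 deliver 3→0: 0[back,v=2,s]
e12 deliver 0→3: ·
e13 deliver 3→2: 2[prim,v=2,s]
e14 deliver 2→3: ·
e15 deliver 2→1: ·
e16 deliver 3→0: ·
e17 deliver 1→3: ·
e18 deliver 3→1: 1[back,v=2,s]
e19 timeout(2): 2[back,v=3,s]
e20 propose(1,'r'): ·
e21 deliver 1→0: ·
e22 deliver 0→1: ·
e23 deliver 1→2: ·

yes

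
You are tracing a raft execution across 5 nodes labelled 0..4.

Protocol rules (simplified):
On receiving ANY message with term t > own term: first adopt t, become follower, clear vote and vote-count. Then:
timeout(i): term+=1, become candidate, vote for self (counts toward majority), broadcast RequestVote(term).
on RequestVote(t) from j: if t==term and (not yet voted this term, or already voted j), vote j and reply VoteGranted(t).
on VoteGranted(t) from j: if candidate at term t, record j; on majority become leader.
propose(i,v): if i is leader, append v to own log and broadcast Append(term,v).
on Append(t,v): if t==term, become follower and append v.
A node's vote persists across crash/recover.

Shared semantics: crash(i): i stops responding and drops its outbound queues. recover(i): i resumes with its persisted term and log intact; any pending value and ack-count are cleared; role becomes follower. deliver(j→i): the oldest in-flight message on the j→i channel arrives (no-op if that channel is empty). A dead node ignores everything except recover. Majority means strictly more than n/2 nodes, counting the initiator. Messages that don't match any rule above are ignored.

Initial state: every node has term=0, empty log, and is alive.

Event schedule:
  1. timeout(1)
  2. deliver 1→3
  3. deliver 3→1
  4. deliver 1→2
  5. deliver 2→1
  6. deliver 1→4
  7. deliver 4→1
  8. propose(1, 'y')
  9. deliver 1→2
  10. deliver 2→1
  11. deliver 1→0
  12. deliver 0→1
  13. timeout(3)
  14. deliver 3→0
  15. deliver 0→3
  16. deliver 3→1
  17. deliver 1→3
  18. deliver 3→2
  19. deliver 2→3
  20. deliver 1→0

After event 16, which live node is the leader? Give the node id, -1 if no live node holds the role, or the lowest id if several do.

e1 timeout(1): 1[cand,t=1,-]
e2 deliver 1→3: 3[foll,t=1,-]
e3 deliver 3→1: ·
e4 deliver 1→2: 2[foll,t=1,-]
e5 deliver 2→1: 1[lead,t=1,-]
e6 deliver 1→4: 4[foll,t=1,-]
e7 deliver 4→1: ·
e8 propose(1,'y'): 1[lead,t=1,y]
e9 deliver 1→2: 2[foll,t=1,y]
e10 deliver 2→1: ·
e11 deliver 1→0: 0[foll,t=1,-]
e12 deliver 0→1: ·
e13 timeout(3): 3[cand,t=2,-]
e14 deliver 3→0: 0[foll,t=2,-]
e15 deliver 0→3: ·
e16 deliver 3→1: 1[foll,t=2,y]

-1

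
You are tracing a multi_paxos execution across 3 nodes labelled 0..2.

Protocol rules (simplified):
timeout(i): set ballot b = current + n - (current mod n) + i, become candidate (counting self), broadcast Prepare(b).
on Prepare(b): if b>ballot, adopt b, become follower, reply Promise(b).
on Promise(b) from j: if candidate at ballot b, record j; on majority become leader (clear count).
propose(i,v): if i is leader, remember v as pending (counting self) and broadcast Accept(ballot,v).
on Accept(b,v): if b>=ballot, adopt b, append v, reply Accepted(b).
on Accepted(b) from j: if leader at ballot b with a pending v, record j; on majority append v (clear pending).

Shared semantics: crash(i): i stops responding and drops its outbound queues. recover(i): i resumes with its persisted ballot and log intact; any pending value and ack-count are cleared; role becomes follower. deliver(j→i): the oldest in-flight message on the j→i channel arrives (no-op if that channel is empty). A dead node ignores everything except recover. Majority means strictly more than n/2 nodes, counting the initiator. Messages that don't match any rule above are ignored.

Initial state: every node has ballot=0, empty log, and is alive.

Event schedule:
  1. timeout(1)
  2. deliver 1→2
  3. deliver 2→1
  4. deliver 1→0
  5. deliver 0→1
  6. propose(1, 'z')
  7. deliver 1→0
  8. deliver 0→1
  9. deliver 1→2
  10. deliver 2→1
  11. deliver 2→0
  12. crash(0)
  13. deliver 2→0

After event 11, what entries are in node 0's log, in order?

z

after 1 — timeout(1): n1:cand/b4/[-]
after 2 — deliver 1→2: n2:foll/b4/[-]
after 3 — deliver 2→1: n1:lead/b4/[-]
after 4 — deliver 1→0: n0:foll/b4/[-]
after 5 — deliver 0→1: ·
after 6 — propose(1,'z'): ·
after 7 — deliver 1→0: n0:foll/b4/[z]
after 8 — deliver 0→1: n1:lead/b4/[z]
after 9 — deliver 1→2: n2:foll/b4/[z]
after 10 — deliver 2→1: ·
after 11 — deliver 2→0: ·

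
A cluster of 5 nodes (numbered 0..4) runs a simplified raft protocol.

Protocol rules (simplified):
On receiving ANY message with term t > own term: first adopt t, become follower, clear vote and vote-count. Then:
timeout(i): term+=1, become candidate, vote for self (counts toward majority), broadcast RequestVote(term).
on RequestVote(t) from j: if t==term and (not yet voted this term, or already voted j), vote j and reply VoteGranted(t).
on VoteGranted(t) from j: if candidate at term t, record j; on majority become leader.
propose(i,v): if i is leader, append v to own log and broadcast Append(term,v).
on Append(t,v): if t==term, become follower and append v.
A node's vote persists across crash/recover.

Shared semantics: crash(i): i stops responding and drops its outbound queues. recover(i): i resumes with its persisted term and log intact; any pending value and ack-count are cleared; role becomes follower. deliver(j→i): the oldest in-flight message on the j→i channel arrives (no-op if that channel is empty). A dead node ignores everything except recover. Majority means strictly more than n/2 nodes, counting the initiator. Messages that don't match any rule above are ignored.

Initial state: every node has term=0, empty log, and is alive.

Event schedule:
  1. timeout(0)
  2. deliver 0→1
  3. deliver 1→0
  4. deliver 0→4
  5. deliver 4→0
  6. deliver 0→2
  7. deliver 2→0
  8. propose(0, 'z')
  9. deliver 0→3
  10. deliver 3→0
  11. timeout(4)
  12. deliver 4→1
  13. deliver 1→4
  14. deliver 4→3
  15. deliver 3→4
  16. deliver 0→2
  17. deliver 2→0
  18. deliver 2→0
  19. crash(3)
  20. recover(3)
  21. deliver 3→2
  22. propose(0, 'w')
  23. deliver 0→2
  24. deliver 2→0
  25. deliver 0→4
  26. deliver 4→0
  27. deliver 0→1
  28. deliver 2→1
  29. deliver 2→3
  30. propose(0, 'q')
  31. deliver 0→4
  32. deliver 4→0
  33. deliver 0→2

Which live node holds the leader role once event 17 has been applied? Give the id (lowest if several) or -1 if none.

0

after 1 — timeout(0): n0:cand/t1/[-]
after 2 — deliver 0→1: n1:foll/t1/[-]
after 3 — deliver 1→0: ·
after 4 — deliver 0→4: n4:foll/t1/[-]
after 5 — deliver 4→0: n0:lead/t1/[-]
after 6 — deliver 0→2: n2:foll/t1/[-]
after 7 — deliver 2→0: ·
after 8 — propose(0,'z'): n0:lead/t1/[z]
after 9 — deliver 0→3: n3:foll/t1/[-]
after 10 — deliver 3→0: ·
after 11 — timeout(4): n4:cand/t2/[-]
after 12 — deliver 4→1: n1:foll/t2/[-]
after 13 — deliver 1→4: ·
after 14 — deliver 4→3: n3:foll/t2/[-]
after 15 — deliver 3→4: n4:lead/t2/[-]
after 16 — deliver 0→2: n2:foll/t1/[z]
after 17 — deliver 2→0: ·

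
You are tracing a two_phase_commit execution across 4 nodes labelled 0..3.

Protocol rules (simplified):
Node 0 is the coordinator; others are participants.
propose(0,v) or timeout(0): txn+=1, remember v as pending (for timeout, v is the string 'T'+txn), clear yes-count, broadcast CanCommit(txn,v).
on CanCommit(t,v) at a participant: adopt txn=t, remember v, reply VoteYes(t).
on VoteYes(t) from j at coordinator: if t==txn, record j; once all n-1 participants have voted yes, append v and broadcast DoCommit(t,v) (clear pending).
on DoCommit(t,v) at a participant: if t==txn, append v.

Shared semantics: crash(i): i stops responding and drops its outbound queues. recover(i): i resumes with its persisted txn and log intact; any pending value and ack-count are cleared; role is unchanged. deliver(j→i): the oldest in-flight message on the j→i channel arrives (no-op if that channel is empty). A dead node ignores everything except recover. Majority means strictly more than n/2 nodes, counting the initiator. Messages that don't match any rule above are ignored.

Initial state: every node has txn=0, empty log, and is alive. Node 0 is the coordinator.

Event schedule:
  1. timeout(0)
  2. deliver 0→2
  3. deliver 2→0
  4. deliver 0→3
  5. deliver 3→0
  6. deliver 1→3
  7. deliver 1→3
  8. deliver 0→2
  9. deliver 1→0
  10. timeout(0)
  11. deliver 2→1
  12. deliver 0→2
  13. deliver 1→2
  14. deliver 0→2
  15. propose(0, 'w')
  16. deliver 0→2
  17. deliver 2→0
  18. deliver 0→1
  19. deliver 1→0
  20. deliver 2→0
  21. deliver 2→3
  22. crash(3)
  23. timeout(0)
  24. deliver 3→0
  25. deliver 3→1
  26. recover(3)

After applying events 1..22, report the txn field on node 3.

1

1. timeout(0):  <0:coor t1 ->
2. deliver 0→2:  <2:part t1 ->
3. deliver 2→0:  nop
4. deliver 0→3:  <3:part t1 ->
5. deliver 3→0:  nop
6. deliver 1→3:  nop
7. deliver 1→3:  nop
8. deliver 0→2:  nop
9. deliver 1→0:  nop
10. timeout(0):  <0:coor t2 ->
11. deliver 2→1:  nop
12. deliver 0→2:  <2:part t2 ->
13. deliver 1→2:  nop
14. deliver 0→2:  nop
15. propose(0,'w'):  <0:coor t3 ->
16. deliver 0→2:  <2:part t3 ->
17. deliver 2→0:  nop
18. deliver 0→1:  <1:part t1 ->
19. deliver 1→0:  nop
20. deliver 2→0:  nop
21. deliver 2→3:  nop
22. crash(3):  <3:✗part t1 ->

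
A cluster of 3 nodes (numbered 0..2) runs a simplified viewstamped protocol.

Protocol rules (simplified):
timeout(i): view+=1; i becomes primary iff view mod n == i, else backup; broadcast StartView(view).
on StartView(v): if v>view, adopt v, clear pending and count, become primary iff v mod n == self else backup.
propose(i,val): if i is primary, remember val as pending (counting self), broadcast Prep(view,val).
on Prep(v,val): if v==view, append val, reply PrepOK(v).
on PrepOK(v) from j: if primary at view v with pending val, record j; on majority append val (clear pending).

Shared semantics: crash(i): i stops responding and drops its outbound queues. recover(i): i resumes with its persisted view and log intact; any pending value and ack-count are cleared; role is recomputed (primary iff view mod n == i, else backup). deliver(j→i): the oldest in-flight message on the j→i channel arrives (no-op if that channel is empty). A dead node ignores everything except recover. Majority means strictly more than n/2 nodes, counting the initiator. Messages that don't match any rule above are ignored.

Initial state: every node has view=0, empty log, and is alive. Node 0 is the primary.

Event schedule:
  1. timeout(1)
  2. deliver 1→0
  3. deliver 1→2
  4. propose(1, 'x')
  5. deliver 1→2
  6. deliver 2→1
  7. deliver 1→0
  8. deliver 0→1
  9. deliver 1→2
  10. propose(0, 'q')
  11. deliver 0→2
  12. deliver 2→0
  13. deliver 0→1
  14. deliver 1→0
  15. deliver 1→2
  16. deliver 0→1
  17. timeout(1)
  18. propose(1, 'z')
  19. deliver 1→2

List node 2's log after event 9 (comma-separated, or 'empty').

after 1 — timeout(1): n1:prim/v1/[-]
after 2 — deliver 1→0: n0:back/v1/[-]
after 3 — deliver 1→2: n2:back/v1/[-]
after 4 — propose(1,'x'): ·
after 5 — deliver 1→2: n2:back/v1/[x]
after 6 — deliver 2→1: n1:prim/v1/[x]
after 7 — deliver 1→0: n0:back/v1/[x]
after 8 — deliver 0→1: ·
after 9 — deliver 1→2: ·

x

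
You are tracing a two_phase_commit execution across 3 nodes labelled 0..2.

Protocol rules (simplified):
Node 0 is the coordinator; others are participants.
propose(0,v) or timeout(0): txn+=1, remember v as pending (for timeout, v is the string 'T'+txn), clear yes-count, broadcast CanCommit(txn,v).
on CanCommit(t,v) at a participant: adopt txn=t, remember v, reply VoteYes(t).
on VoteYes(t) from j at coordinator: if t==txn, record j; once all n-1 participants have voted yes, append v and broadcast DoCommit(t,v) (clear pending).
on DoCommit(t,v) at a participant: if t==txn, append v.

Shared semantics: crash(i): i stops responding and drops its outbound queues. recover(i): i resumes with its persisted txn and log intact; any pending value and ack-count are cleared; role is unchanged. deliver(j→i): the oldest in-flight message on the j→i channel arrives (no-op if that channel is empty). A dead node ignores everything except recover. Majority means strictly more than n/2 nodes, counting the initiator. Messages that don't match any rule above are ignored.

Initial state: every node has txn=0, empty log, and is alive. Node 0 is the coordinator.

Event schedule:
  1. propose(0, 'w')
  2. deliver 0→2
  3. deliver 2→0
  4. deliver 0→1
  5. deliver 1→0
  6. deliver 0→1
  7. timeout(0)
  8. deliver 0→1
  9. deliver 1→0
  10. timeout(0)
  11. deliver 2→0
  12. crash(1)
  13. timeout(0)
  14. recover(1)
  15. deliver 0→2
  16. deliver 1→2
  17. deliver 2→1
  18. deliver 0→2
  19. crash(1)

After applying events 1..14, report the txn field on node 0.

4

after 1 — propose(0,'w'): n0:coor/t1/[-]
after 2 — deliver 0→2: n2:part/t1/[-]
after 3 — deliver 2→0: ·
after 4 — deliver 0→1: n1:part/t1/[-]
after 5 — deliver 1→0: n0:coor/t1/[w]
after 6 — deliver 0→1: n1:part/t1/[w]
after 7 — timeout(0): n0:coor/t2/[w]
after 8 — deliver 0→1: n1:part/t2/[w]
after 9 — deliver 1→0: ·
after 10 — timeout(0): n0:coor/t3/[w]
after 11 — deliver 2→0: ·
after 12 — crash(1): n1:✗part/t2/[w]
after 13 — timeout(0): n0:coor/t4/[w]
after 14 — recover(1): n1:part/t2/[w]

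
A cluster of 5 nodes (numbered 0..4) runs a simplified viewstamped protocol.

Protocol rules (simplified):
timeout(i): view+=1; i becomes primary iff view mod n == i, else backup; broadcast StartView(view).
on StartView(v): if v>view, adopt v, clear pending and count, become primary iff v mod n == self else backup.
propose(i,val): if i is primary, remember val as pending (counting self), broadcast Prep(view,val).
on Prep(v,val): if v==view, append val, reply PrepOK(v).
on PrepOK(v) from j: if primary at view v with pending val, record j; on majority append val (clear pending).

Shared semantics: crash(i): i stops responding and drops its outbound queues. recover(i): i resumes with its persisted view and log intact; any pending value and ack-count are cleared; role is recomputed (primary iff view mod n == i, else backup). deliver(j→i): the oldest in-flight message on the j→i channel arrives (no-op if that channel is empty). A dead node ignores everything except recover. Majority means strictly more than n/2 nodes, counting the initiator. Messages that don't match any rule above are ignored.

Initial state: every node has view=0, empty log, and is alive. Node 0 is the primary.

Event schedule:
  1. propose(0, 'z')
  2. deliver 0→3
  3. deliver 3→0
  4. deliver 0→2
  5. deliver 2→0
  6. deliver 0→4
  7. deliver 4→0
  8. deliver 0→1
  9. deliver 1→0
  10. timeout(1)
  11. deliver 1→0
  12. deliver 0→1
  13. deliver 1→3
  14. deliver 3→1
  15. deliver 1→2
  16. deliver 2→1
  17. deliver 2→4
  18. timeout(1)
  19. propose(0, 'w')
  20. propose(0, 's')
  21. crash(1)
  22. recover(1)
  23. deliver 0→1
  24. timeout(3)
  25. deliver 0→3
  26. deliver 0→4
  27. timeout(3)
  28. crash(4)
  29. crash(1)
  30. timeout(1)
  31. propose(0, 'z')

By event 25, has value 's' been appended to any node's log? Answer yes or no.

no

after 1 — propose(0,'z'): ·
after 2 — deliver 0→3: n3:back/v0/[z]
after 3 — deliver 3→0: ·
after 4 — deliver 0→2: n2:back/v0/[z]
after 5 — deliver 2→0: n0:prim/v0/[z]
after 6 — deliver 0→4: n4:back/v0/[z]
after 7 — deliver 4→0: ·
after 8 — deliver 0→1: n1:back/v0/[z]
after 9 — deliver 1→0: ·
after 10 — timeout(1): n1:prim/v1/[z]
after 11 — deliver 1→0: n0:back/v1/[z]
after 12 — deliver 0→1: ·
after 13 — deliver 1→3: n3:back/v1/[z]
after 14 — deliver 3→1: ·
after 15 — deliver 1→2: n2:back/v1/[z]
after 16 — deliver 2→1: ·
after 17 — deliver 2→4: ·
after 18 — timeout(1): n1:back/v2/[z]
after 19 — propose(0,'w'): ·
after 20 — propose(0,'s'): ·
after 21 — crash(1): n1:✗back/v2/[z]
after 22 — recover(1): n1:back/v2/[z]
after 23 — deliver 0→1: ·
after 24 — timeout(3): n3:back/v2/[z]
after 25 — deliver 0→3: ·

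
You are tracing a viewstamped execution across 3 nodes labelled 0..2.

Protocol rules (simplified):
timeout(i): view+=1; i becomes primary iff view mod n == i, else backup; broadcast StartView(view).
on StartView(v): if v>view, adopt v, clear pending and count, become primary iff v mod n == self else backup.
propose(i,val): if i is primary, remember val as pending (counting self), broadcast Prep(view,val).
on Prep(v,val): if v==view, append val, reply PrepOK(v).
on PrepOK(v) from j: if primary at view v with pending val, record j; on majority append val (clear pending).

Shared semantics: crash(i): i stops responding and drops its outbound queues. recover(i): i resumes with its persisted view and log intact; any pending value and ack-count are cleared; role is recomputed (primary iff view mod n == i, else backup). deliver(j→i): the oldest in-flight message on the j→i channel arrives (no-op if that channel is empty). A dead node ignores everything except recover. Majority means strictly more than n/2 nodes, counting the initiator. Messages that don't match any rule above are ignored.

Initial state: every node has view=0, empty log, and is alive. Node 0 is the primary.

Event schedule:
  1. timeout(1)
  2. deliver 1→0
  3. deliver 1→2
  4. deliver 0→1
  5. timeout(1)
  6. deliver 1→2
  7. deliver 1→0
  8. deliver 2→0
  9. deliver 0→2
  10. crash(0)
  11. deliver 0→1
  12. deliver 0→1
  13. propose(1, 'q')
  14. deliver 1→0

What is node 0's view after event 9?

[1] timeout(1) → N1(prim v1 [-])
[2] deliver 1→0 → N0(back v1 [-])
[3] deliver 1→2 → N2(back v1 [-])
[4] deliver 0→1 → ∅
[5] timeout(1) → N1(back v2 [-])
[6] deliver 1→2 → N2(prim v2 [-])
[7] deliver 1→0 → N0(back v2 [-])
[8] deliver 2→0 → ∅
[9] deliver 0→2 → ∅

2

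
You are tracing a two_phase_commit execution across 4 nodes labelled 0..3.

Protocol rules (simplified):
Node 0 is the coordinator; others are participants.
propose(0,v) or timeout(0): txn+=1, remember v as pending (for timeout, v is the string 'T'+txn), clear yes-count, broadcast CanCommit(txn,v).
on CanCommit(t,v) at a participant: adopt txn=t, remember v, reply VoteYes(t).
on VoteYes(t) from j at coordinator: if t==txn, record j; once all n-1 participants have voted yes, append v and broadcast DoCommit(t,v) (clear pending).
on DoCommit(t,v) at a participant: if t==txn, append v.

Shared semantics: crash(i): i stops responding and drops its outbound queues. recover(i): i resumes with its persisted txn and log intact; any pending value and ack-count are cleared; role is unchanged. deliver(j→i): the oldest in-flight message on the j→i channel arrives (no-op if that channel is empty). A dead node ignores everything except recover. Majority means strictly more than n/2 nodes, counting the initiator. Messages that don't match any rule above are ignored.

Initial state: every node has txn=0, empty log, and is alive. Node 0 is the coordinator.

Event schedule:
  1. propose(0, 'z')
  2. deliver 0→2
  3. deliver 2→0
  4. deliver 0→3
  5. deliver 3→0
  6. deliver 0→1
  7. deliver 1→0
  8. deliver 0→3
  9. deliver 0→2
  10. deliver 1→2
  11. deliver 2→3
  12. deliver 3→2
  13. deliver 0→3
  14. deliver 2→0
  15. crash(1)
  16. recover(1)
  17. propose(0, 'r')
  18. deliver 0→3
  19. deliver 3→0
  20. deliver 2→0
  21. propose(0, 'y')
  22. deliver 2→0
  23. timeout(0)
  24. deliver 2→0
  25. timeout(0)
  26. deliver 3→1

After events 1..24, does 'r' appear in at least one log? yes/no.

1. propose(0,'z'):  <0:coor t1 ->
2. deliver 0→2:  <2:part t1 ->
3. deliver 2→0:  nop
4. deliver 0→3:  <3:part t1 ->
5. deliver 3→0:  nop
6. deliver 0→1:  <1:part t1 ->
7. deliver 1→0:  <0:coor t1 z>
8. deliver 0→3:  <3:part t1 z>
9. deliver 0→2:  <2:part t1 z>
10. deliver 1→2:  nop
11. deliver 2→3:  nop
12. deliver 3→2:  nop
13. deliver 0→3:  nop
14. deliver 2→0:  nop
15. crash(1):  <1:✗part t1 ->
16. recover(1):  <1:part t1 ->
17. propose(0,'r'):  <0:coor t2 z>
18. deliver 0→3:  <3:part t2 z>
19. deliver 3→0:  nop
20. deliver 2→0:  nop
21. propose(0,'y'):  <0:coor t3 z>
22. deliver 2→0:  nop
23. timeout(0):  <0:coor t4 z>
24. deliver 2→0:  nop

no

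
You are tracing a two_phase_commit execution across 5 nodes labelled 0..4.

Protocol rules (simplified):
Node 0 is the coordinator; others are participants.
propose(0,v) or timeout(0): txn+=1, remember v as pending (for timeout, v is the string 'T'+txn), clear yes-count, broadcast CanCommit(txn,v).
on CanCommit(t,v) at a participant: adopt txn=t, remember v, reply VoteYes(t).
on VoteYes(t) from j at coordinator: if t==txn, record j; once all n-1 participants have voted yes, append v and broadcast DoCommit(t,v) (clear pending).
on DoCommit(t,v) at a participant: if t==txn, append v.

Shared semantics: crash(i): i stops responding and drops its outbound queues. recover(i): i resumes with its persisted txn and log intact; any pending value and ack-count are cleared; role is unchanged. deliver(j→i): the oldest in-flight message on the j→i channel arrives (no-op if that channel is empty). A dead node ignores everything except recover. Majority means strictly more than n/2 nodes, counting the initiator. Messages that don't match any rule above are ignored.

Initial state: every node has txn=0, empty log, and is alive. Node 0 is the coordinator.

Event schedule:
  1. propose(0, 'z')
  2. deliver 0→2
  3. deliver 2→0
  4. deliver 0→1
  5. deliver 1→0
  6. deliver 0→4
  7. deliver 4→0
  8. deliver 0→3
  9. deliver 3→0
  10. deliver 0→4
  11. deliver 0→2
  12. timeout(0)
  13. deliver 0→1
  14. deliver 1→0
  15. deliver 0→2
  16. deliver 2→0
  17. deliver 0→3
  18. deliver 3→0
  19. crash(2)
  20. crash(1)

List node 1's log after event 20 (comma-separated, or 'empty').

e1 propose(0,'z'): 0[coor,t=1,-]
e2 deliver 0→2: 2[part,t=1,-]
e3 deliver 2→0: ·
e4 deliver 0→1: 1[part,t=1,-]
e5 deliver 1→0: ·
e6 deliver 0→4: 4[part,t=1,-]
e7 deliver 4→0: ·
e8 deliver 0→3: 3[part,t=1,-]
e9 deliver 3→0: 0[coor,t=1,z]
e10 deliver 0→4: 4[part,t=1,z]
e11 deliver 0→2: 2[part,t=1,z]
e12 timeout(0): 0[coor,t=2,z]
e13 deliver 0→1: 1[part,t=1,z]
e14 deliver 1→0: ·
e15 deliver 0→2: 2[part,t=2,z]
e16 deliver 2→0: ·
e17 deliver 0→3: 3[part,t=1,z]
e18 deliver 3→0: ·
e19 crash(2): 2[✗part,t=2,z]
e20 crash(1): 1[✗part,t=1,z]

z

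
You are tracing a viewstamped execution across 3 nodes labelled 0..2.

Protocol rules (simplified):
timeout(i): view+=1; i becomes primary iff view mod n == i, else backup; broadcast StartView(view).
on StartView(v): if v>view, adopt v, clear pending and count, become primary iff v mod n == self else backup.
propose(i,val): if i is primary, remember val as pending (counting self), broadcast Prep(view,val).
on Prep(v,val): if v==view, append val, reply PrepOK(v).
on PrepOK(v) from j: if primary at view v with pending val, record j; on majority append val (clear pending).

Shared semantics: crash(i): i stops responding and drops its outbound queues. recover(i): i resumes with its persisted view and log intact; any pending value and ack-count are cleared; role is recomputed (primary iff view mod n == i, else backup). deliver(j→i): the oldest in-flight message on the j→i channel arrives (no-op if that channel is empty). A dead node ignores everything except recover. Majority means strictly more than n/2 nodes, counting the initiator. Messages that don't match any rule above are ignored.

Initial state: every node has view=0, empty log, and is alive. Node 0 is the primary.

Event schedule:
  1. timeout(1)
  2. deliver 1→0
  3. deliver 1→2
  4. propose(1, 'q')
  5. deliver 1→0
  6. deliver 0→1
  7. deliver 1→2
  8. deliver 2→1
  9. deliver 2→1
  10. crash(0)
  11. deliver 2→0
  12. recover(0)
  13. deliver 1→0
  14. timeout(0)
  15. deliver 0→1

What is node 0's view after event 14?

e1 timeout(1): 1[prim,v=1,-]
e2 deliver 1→0: 0[back,v=1,-]
e3 deliver 1→2: 2[back,v=1,-]
e4 propose(1,'q'): ·
e5 deliver 1→0: 0[back,v=1,q]
e6 deliver 0→1: 1[prim,v=1,q]
e7 deliver 1→2: 2[back,v=1,q]
e8 deliver 2→1: ·
e9 deliver 2→1: ·
e10 crash(0): 0[✗back,v=1,q]
e11 deliver 2→0: ·
e12 recover(0): 0[back,v=1,q]
e13 deliver 1→0: ·
e14 timeout(0): 0[back,v=2,q]

2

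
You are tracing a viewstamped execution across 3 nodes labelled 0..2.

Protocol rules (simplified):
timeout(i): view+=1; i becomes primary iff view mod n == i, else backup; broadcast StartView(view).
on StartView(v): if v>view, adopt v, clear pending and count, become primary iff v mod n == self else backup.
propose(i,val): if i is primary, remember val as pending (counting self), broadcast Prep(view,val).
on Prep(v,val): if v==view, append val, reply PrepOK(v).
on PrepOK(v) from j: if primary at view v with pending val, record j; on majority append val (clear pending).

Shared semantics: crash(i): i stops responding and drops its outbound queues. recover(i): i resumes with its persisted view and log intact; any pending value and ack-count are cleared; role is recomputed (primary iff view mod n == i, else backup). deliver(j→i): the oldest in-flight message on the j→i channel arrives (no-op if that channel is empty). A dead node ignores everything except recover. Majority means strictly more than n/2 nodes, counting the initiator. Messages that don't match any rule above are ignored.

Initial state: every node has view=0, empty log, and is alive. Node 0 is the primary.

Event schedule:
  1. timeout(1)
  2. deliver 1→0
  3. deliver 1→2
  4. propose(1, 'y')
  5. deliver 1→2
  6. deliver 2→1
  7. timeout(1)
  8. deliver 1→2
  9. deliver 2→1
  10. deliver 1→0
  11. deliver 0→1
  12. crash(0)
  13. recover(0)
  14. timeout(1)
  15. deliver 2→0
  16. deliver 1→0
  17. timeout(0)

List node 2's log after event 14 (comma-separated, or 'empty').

y

step 1 timeout(1): 1={prim,v=1,log=-}
step 2 deliver 1→0: 0={back,v=1,log=-}
step 3 deliver 1→2: 2={back,v=1,log=-}
step 4 propose(1,'y'): —
step 5 deliver 1→2: 2={back,v=1,log=y}
step 6 deliver 2→1: 1={prim,v=1,log=y}
step 7 timeout(1): 1={back,v=2,log=y}
step 8 deliver 1→2: 2={prim,v=2,log=y}
step 9 deliver 2→1: —
step 10 deliver 1→0: 0={back,v=1,log=y}
step 11 deliver 0→1: —
step 12 crash(0): 0={✗back,v=1,log=y}
step 13 recover(0): 0={back,v=1,log=y}
step 14 timeout(1): 1={back,v=3,log=y}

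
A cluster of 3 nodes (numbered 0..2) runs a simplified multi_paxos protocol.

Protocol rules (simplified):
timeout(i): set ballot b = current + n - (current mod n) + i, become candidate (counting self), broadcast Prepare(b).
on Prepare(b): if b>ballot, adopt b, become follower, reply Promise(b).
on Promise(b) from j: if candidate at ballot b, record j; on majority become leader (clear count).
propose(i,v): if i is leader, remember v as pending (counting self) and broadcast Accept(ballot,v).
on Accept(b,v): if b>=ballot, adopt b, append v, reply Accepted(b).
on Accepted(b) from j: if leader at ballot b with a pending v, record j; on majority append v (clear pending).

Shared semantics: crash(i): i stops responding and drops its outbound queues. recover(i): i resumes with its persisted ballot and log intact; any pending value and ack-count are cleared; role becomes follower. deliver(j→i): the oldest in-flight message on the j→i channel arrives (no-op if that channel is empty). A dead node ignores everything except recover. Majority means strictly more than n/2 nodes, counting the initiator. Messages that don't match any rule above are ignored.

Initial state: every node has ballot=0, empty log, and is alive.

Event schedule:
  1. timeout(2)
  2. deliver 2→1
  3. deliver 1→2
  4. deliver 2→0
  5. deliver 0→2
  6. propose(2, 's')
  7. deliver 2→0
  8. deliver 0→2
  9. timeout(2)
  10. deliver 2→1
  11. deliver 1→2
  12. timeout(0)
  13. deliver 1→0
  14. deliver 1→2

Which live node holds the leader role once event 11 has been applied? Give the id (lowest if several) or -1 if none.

-1

1. timeout(2):  <2:cand b5 ->
2. deliver 2→1:  <1:foll b5 ->
3. deliver 1→2:  <2:lead b5 ->
4. deliver 2→0:  <0:foll b5 ->
5. deliver 0→2:  nop
6. propose(2,'s'):  nop
7. deliver 2→0:  <0:foll b5 s>
8. deliver 0→2:  <2:lead b5 s>
9. timeout(2):  <2:cand b8 s>
10. deliver 2→1:  <1:foll b5 s>
11. deliver 1→2:  nop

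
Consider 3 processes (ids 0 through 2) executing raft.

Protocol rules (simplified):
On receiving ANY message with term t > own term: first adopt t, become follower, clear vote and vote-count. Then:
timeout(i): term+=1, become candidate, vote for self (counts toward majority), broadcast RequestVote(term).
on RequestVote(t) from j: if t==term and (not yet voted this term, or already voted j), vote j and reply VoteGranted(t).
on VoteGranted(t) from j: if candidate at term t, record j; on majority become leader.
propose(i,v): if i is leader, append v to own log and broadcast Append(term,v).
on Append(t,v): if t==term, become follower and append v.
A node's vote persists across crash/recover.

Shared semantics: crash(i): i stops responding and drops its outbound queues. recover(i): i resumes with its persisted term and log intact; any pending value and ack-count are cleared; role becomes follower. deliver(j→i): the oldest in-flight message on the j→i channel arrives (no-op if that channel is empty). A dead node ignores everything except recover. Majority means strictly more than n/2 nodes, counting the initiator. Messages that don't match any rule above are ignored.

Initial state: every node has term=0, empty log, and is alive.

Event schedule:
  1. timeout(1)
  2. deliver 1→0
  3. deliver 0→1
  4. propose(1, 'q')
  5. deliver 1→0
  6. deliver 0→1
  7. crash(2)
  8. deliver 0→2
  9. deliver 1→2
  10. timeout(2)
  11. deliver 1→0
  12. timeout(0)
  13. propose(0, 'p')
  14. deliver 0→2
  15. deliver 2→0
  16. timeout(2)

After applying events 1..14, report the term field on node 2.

0

step 1 timeout(1): 1={cand,t=1,log=-}
step 2 deliver 1→0: 0={foll,t=1,log=-}
step 3 deliver 0→1: 1={lead,t=1,log=-}
step 4 propose(1,'q'): 1={lead,t=1,log=q}
step 5 deliver 1→0: 0={foll,t=1,log=q}
step 6 deliver 0→1: —
step 7 crash(2): 2={✗foll,t=0,log=-}
step 8 deliver 0→2: —
step 9 deliver 1→2: —
step 10 timeout(2): —
step 11 deliver 1→0: —
step 12 timeout(0): 0={cand,t=2,log=q}
step 13 propose(0,'p'): —
step 14 deliver 0→2: —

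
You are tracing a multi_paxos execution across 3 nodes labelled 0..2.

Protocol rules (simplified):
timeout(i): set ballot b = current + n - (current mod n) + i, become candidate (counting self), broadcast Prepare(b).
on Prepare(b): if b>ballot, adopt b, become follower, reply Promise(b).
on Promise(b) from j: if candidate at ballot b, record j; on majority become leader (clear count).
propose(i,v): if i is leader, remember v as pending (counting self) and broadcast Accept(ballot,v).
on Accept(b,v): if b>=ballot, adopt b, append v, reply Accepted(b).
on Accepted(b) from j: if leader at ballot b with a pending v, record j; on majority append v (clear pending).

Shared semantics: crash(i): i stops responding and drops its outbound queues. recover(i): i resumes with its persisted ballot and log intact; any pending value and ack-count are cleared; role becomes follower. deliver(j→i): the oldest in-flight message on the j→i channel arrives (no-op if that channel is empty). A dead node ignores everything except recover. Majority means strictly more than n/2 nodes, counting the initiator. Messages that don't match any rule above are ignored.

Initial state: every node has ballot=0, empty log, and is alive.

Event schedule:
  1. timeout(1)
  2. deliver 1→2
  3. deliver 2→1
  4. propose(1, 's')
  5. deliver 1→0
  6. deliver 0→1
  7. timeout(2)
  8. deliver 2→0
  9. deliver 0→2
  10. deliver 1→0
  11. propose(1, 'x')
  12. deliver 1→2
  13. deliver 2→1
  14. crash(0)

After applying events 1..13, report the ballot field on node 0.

1. timeout(1):  <1:cand b4 ->
2. deliver 1→2:  <2:foll b4 ->
3. deliver 2→1:  <1:lead b4 ->
4. propose(1,'s'):  nop
5. deliver 1→0:  <0:foll b4 ->
6. deliver 0→1:  nop
7. timeout(2):  <2:cand b8 ->
8. deliver 2→0:  <0:foll b8 ->
9. deliver 0→2:  <2:lead b8 ->
10. deliver 1→0:  nop
11. propose(1,'x'):  nop
12. deliver 1→2:  nop
13. deliver 2→1:  <1:foll b8 ->

8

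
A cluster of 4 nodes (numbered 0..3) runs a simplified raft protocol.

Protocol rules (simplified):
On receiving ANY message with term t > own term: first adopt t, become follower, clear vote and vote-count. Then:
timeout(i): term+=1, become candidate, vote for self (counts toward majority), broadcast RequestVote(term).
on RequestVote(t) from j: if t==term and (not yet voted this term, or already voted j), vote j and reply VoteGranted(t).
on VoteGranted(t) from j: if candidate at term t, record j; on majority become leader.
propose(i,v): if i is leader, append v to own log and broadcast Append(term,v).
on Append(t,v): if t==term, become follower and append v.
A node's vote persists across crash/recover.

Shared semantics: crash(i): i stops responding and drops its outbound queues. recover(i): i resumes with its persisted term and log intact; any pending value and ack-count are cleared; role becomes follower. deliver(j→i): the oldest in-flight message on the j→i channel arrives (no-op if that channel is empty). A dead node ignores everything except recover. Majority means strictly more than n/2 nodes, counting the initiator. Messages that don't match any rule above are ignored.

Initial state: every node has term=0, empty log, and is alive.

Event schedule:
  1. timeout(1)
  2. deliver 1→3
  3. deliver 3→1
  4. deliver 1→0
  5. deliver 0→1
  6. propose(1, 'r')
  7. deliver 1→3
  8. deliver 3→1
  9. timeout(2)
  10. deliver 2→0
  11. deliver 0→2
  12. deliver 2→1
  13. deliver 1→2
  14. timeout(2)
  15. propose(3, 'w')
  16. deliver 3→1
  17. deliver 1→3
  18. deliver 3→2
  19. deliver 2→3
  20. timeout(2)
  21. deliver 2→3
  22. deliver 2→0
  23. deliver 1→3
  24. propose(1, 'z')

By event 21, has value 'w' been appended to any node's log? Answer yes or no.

step 1 timeout(1): 1={cand,t=1,log=-}
step 2 deliver 1→3: 3={foll,t=1,log=-}
step 3 deliver 3→1: —
step 4 deliver 1→0: 0={foll,t=1,log=-}
step 5 deliver 0→1: 1={lead,t=1,log=-}
step 6 propose(1,'r'): 1={lead,t=1,log=r}
step 7 deliver 1→3: 3={foll,t=1,log=r}
step 8 deliver 3→1: —
step 9 timeout(2): 2={cand,t=1,log=-}
step 10 deliver 2→0: —
step 11 deliver 0→2: —
step 12 deliver 2→1: —
step 13 deliver 1→2: —
step 14 timeout(2): 2={cand,t=2,log=-}
step 15 propose(3,'w'): —
step 16 deliver 3→1: —
step 17 deliver 1→3: —
step 18 deliver 3→2: —
step 19 deliver 2→3: —
step 20 timeout(2): 2={cand,t=3,log=-}
step 21 deliver 2→3: 3={foll,t=2,log=r}

no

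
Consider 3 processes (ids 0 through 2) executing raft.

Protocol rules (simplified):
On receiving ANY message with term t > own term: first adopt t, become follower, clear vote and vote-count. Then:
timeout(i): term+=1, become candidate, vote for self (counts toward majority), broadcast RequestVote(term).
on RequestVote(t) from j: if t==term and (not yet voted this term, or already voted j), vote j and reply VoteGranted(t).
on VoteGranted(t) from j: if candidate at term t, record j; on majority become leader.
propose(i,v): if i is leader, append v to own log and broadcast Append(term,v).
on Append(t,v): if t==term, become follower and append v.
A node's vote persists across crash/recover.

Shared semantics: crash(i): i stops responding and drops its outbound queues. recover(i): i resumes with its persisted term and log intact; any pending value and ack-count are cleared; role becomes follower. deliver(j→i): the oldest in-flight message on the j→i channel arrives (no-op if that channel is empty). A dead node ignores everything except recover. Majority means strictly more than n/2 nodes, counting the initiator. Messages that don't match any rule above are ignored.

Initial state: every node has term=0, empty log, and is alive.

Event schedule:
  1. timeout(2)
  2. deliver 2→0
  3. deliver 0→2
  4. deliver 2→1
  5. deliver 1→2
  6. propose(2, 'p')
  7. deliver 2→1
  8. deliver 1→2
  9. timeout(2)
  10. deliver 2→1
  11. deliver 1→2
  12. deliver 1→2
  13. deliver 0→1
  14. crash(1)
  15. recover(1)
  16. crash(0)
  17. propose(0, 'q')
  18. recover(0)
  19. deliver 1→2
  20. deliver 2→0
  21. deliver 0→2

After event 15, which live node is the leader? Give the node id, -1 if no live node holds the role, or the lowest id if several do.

2

1. timeout(2):  <2:cand t1 ->
2. deliver 2→0:  <0:foll t1 ->
3. deliver 0→2:  <2:lead t1 ->
4. deliver 2→1:  <1:foll t1 ->
5. deliver 1→2:  nop
6. propose(2,'p'):  <2:lead t1 p>
7. deliver 2→1:  <1:foll t1 p>
8. deliver 1→2:  nop
9. timeout(2):  <2:cand t2 p>
10. deliver 2→1:  <1:foll t2 p>
11. deliver 1→2:  <2:lead t2 p>
12. deliver 1→2:  nop
13. deliver 0→1:  nop
14. crash(1):  <1:✗foll t2 p>
15. recover(1):  <1:foll t2 p>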